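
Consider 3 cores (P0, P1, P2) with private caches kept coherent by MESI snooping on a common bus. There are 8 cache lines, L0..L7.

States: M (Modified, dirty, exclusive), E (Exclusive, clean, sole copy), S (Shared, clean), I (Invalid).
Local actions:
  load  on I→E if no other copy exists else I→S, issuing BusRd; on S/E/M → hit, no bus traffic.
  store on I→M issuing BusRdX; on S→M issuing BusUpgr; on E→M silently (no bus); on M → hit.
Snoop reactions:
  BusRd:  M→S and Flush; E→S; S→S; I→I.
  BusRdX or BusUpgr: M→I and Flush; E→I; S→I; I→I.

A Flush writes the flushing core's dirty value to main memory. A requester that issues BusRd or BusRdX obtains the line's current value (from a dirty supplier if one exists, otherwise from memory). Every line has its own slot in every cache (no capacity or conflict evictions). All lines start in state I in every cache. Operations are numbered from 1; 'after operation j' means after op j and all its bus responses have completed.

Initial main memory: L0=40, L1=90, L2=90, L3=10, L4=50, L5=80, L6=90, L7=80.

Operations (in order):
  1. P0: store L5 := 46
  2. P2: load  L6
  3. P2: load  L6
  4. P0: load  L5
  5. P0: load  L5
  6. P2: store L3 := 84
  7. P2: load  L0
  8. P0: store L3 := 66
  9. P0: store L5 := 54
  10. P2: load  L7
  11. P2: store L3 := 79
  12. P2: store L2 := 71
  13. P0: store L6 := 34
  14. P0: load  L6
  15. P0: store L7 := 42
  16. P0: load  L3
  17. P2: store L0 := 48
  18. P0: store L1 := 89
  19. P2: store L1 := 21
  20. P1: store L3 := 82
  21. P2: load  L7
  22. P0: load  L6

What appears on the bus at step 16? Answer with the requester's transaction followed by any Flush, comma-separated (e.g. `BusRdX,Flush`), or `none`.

bus = BusRd,Flush

  op1 P0: store L5 := 46 → M/I/I on L5; bus BusRdX; mem=80
  op2 P2: load  L6 → I/I/E on L6; bus BusRd; mem=90
  op3 P2: load  L6 → I/I/E on L6; bus (none); mem=90
  op4 P0: load  L5 → M/I/I on L5; bus (none); mem=80
  op5 P0: load  L5 → M/I/I on L5; bus (none); mem=80
  op6 P2: store L3 := 84 → I/I/M on L3; bus BusRdX; mem=10
  op7 P2: load  L0 → I/I/E on L0; bus BusRd; mem=40
  op8 P0: store L3 := 66 → M/I/I on L3; bus BusRdX Flush; mem=84
  op9 P0: store L5 := 54 → M/I/I on L5; bus (none); mem=80
  op10 P2: load  L7 → I/I/E on L7; bus BusRd; mem=80
  op11 P2: store L3 := 79 → I/I/M on L3; bus BusRdX Flush; mem=66
  op12 P2: store L2 := 71 → I/I/M on L2; bus BusRdX; mem=90
  op13 P0: store L6 := 34 → M/I/I on L6; bus BusRdX; mem=90
  op14 P0: load  L6 → M/I/I on L6; bus (none); mem=90
  op15 P0: store L7 := 42 → M/I/I on L7; bus BusRdX; mem=80
  op16 P0: load  L3 → S/I/S on L3; bus BusRd Flush; mem=79
  op17 P2: store L0 := 48 → I/I/M on L0; bus (none); mem=40
  op18 P0: store L1 := 89 → M/I/I on L1; bus BusRdX; mem=90
  op19 P2: store L1 := 21 → I/I/M on L1; bus BusRdX Flush; mem=89
  op20 P1: store L3 := 82 → I/M/I on L3; bus BusRdX; mem=79
  op21 P2: load  L7 → S/I/S on L7; bus BusRd Flush; mem=42
  op22 P0: load  L6 → M/I/I on L6; bus (none); mem=90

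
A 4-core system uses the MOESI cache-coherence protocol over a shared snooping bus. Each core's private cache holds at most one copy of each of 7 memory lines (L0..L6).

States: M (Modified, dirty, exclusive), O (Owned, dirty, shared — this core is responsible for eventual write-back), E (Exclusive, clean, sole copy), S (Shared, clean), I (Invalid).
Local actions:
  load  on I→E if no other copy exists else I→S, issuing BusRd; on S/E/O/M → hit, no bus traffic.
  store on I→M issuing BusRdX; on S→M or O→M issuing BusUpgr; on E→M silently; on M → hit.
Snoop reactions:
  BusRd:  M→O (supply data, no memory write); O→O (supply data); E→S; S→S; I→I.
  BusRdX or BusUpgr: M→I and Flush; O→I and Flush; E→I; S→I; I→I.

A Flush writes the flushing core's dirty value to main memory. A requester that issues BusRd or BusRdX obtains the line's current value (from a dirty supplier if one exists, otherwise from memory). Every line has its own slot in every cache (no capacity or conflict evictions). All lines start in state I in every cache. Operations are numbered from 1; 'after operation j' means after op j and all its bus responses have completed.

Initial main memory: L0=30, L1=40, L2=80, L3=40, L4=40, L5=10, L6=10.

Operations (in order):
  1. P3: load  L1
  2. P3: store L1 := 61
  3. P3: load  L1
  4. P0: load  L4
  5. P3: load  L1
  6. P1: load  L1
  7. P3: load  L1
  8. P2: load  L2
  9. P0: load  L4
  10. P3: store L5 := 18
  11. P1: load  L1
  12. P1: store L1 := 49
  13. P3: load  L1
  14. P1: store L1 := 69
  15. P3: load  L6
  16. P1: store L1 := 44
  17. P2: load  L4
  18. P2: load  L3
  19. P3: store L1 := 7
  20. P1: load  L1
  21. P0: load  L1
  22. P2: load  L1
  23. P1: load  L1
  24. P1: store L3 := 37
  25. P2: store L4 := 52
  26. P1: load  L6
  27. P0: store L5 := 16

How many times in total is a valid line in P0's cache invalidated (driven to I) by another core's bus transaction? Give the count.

step 1: P3: load  L1  ⟶  IIIE  (L1)  txn=BusRd  M[L1]=40
step 2: P3: store L1 := 61  ⟶  IIIM  (L1)  txn=∅  M[L1]=40
step 3: P3: load  L1  ⟶  IIIM  (L1)  txn=∅  M[L1]=40
step 4: P0: load  L4  ⟶  EIII  (L4)  txn=BusRd  M[L4]=40
step 5: P3: load  L1  ⟶  IIIM  (L1)  txn=∅  M[L1]=40
step 6: P1: load  L1  ⟶  ISIO  (L1)  txn=BusRd  M[L1]=40
step 7: P3: load  L1  ⟶  ISIO  (L1)  txn=∅  M[L1]=40
step 8: P2: load  L2  ⟶  IIEI  (L2)  txn=BusRd  M[L2]=80
step 9: P0: load  L4  ⟶  EIII  (L4)  txn=∅  M[L4]=40
step 10: P3: store L5 := 18  ⟶  IIIM  (L5)  txn=BusRdX  M[L5]=10
step 11: P1: load  L1  ⟶  ISIO  (L1)  txn=∅  M[L1]=40
step 12: P1: store L1 := 49  ⟶  IMII  (L1)  txn=BusUpgr+Flush  M[L1]=61
step 13: P3: load  L1  ⟶  IOIS  (L1)  txn=BusRd  M[L1]=61
step 14: P1: store L1 := 69  ⟶  IMII  (L1)  txn=BusUpgr  M[L1]=61
step 15: P3: load  L6  ⟶  IIIE  (L6)  txn=BusRd  M[L6]=10
step 16: P1: store L1 := 44  ⟶  IMII  (L1)  txn=∅  M[L1]=61
step 17: P2: load  L4  ⟶  SISI  (L4)  txn=BusRd  M[L4]=40
step 18: P2: load  L3  ⟶  IIEI  (L3)  txn=BusRd  M[L3]=40
step 19: P3: store L1 := 7  ⟶  IIIM  (L1)  txn=BusRdX+Flush  M[L1]=44
step 20: P1: load  L1  ⟶  ISIO  (L1)  txn=BusRd  M[L1]=44
step 21: P0: load  L1  ⟶  SSIO  (L1)  txn=BusRd  M[L1]=44
step 22: P2: load  L1  ⟶  SSSO  (L1)  txn=BusRd  M[L1]=44
step 23: P1: load  L1  ⟶  SSSO  (L1)  txn=∅  M[L1]=44
step 24: P1: store L3 := 37  ⟶  IMII  (L3)  txn=BusRdX  M[L3]=40
step 25: P2: store L4 := 52  ⟶  IIMI  (L4)  txn=BusUpgr  M[L4]=40
step 26: P1: load  L6  ⟶  ISIS  (L6)  txn=BusRd  M[L6]=10
step 27: P0: store L5 := 16  ⟶  MIII  (L5)  txn=BusRdX+Flush  M[L5]=18

invalidations = 1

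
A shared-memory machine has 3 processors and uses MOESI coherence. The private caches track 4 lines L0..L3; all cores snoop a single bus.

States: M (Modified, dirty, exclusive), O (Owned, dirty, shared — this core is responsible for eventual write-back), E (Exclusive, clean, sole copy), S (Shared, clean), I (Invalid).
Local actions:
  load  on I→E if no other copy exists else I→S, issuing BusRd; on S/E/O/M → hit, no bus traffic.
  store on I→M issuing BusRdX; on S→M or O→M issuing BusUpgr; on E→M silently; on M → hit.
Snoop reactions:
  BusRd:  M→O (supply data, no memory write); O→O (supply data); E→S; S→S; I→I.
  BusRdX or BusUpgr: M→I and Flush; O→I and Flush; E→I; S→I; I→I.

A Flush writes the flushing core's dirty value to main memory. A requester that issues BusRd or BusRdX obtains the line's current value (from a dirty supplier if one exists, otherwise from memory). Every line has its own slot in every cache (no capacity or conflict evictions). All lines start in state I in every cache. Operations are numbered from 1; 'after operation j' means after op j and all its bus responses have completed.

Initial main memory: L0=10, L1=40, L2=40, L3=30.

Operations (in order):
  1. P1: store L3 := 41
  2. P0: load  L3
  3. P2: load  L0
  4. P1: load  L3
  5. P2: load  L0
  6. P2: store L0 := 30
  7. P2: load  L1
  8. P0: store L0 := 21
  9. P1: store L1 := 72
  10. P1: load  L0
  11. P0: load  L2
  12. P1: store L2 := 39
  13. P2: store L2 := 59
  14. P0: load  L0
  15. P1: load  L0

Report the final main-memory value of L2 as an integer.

memory[L2] = 39

1. P1: store L3 := 41  bus=[BusRdX]  L3: P0=I P1=M P2=I  mem[L3]=30
2. P0: load  L3  bus=[BusRd]  L3: P0=S P1=O P2=I  mem[L3]=30
3. P2: load  L0  bus=[BusRd]  L0: P0=I P1=I P2=E  mem[L0]=10
4. P1: load  L3  bus=[-]  L3: P0=S P1=O P2=I  mem[L3]=30
5. P2: load  L0  bus=[-]  L0: P0=I P1=I P2=E  mem[L0]=10
6. P2: store L0 := 30  bus=[-]  L0: P0=I P1=I P2=M  mem[L0]=10
7. P2: load  L1  bus=[BusRd]  L1: P0=I P1=I P2=E  mem[L1]=40
8. P0: store L0 := 21  bus=[BusRdX,Flush]  L0: P0=M P1=I P2=I  mem[L0]=30
9. P1: store L1 := 72  bus=[BusRdX]  L1: P0=I P1=M P2=I  mem[L1]=40
10. P1: load  L0  bus=[BusRd]  L0: P0=O P1=S P2=I  mem[L0]=30
11. P0: load  L2  bus=[BusRd]  L2: P0=E P1=I P2=I  mem[L2]=40
12. P1: store L2 := 39  bus=[BusRdX]  L2: P0=I P1=M P2=I  mem[L2]=40
13. P2: store L2 := 59  bus=[BusRdX,Flush]  L2: P0=I P1=I P2=M  mem[L2]=39
14. P0: load  L0  bus=[-]  L0: P0=O P1=S P2=I  mem[L0]=30
15. P1: load  L0  bus=[-]  L0: P0=O P1=S P2=I  mem[L0]=30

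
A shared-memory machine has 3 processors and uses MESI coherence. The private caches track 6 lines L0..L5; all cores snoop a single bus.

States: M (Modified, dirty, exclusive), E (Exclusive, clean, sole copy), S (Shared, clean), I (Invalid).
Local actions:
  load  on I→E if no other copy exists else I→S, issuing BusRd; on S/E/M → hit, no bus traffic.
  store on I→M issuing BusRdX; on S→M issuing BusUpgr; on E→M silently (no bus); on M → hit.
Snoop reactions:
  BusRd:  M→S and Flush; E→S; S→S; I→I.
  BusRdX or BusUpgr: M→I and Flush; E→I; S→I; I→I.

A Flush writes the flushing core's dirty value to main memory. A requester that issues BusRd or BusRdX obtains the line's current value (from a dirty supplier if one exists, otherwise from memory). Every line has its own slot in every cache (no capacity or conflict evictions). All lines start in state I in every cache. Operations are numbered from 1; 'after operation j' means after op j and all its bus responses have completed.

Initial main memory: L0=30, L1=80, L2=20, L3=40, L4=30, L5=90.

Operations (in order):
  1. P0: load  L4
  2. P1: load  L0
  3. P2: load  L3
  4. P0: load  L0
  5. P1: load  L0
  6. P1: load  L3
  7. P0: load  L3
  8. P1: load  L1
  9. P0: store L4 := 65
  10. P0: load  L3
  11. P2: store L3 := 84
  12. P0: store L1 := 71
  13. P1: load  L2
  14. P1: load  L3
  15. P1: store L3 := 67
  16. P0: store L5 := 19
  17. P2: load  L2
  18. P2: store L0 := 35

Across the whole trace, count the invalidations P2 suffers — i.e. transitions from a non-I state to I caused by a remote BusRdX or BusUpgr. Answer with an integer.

invalidations = 1

1. P0: load  L4  bus=[BusRd]  L4: P0=E P1=I P2=I  mem[L4]=30
2. P1: load  L0  bus=[BusRd]  L0: P0=I P1=E P2=I  mem[L0]=30
3. P2: load  L3  bus=[BusRd]  L3: P0=I P1=I P2=E  mem[L3]=40
4. P0: load  L0  bus=[BusRd]  L0: P0=S P1=S P2=I  mem[L0]=30
5. P1: load  L0  bus=[-]  L0: P0=S P1=S P2=I  mem[L0]=30
6. P1: load  L3  bus=[BusRd]  L3: P0=I P1=S P2=S  mem[L3]=40
7. P0: load  L3  bus=[BusRd]  L3: P0=S P1=S P2=S  mem[L3]=40
8. P1: load  L1  bus=[BusRd]  L1: P0=I P1=E P2=I  mem[L1]=80
9. P0: store L4 := 65  bus=[-]  L4: P0=M P1=I P2=I  mem[L4]=30
10. P0: load  L3  bus=[-]  L3: P0=S P1=S P2=S  mem[L3]=40
11. P2: store L3 := 84  bus=[BusUpgr]  L3: P0=I P1=I P2=M  mem[L3]=40
12. P0: store L1 := 71  bus=[BusRdX]  L1: P0=M P1=I P2=I  mem[L1]=80
13. P1: load  L2  bus=[BusRd]  L2: P0=I P1=E P2=I  mem[L2]=20
14. P1: load  L3  bus=[BusRd,Flush]  L3: P0=I P1=S P2=S  mem[L3]=84
15. P1: store L3 := 67  bus=[BusUpgr]  L3: P0=I P1=M P2=I  mem[L3]=84
16. P0: store L5 := 19  bus=[BusRdX]  L5: P0=M P1=I P2=I  mem[L5]=90
17. P2: load  L2  bus=[BusRd]  L2: P0=I P1=S P2=S  mem[L2]=20
18. P2: store L0 := 35  bus=[BusRdX]  L0: P0=I P1=I P2=M  mem[L0]=30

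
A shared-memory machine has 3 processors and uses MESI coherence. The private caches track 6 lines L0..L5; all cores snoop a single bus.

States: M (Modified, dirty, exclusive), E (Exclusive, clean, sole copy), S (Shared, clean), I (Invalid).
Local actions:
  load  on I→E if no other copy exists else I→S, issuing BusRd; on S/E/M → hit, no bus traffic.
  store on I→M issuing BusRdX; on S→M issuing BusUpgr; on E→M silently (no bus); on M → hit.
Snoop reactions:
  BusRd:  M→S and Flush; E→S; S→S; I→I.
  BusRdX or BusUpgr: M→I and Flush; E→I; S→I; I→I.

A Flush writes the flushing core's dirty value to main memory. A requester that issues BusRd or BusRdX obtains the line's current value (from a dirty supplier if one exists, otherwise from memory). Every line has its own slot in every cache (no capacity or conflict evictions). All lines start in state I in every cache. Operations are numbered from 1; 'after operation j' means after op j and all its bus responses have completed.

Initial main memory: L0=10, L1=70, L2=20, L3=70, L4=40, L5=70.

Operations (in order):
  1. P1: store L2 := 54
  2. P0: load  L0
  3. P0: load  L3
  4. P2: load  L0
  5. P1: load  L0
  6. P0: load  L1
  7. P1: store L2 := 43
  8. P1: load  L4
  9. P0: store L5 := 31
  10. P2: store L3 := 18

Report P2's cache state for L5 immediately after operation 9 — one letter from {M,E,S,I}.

  op1 P1: store L2 := 54 → I/M/I on L2; bus BusRdX; mem=20
  op2 P0: load  L0 → E/I/I on L0; bus BusRd; mem=10
  op3 P0: load  L3 → E/I/I on L3; bus BusRd; mem=70
  op4 P2: load  L0 → S/I/S on L0; bus BusRd; mem=10
  op5 P1: load  L0 → S/S/S on L0; bus BusRd; mem=10
  op6 P0: load  L1 → E/I/I on L1; bus BusRd; mem=70
  op7 P1: store L2 := 43 → I/M/I on L2; bus (none); mem=20
  op8 P1: load  L4 → I/E/I on L4; bus BusRd; mem=40
  op9 P0: store L5 := 31 → M/I/I on L5; bus BusRdX; mem=70
  op10 P2: store L3 := 18 → I/I/M on L3; bus BusRdX; mem=70

state = I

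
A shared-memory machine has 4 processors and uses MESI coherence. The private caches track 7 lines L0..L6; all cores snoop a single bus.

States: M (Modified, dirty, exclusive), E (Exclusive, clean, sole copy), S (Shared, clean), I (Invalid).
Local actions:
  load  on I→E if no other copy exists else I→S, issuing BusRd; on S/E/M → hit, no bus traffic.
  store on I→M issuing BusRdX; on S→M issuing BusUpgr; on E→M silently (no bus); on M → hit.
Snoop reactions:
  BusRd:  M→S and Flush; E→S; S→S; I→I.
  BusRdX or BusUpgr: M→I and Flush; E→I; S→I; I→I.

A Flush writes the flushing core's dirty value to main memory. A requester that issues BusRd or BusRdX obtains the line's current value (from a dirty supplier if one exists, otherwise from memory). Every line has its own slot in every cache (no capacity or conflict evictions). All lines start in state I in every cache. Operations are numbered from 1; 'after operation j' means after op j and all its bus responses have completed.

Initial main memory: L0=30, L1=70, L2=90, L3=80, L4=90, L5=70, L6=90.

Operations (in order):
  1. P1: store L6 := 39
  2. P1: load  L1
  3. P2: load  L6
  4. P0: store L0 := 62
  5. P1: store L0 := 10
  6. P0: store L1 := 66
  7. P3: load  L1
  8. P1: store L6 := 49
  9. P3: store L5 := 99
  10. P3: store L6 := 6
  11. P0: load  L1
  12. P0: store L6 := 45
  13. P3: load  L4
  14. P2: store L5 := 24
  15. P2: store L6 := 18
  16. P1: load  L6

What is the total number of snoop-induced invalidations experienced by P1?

invalidations = 2

[1] P1: store L6 := 39 | P0:I, P1:M(39), P2:I, P3:I | bus: BusRdX
[2] P1: load  L1 | P0:I, P1:E(70), P2:I, P3:I | bus: BusRd
[3] P2: load  L6 | P0:I, P1:S(39), P2:S(39), P3:I | bus: BusRd,Flush
[4] P0: store L0 := 62 | P0:M(62), P1:I, P2:I, P3:I | bus: BusRdX
[5] P1: store L0 := 10 | P0:I, P1:M(10), P2:I, P3:I | bus: BusRdX,Flush
[6] P0: store L1 := 66 | P0:M(66), P1:I, P2:I, P3:I | bus: BusRdX
[7] P3: load  L1 | P0:S(66), P1:I, P2:I, P3:S(66) | bus: BusRd,Flush
[8] P1: store L6 := 49 | P0:I, P1:M(49), P2:I, P3:I | bus: BusUpgr
[9] P3: store L5 := 99 | P0:I, P1:I, P2:I, P3:M(99) | bus: BusRdX
[10] P3: store L6 := 6 | P0:I, P1:I, P2:I, P3:M(6) | bus: BusRdX,Flush
[11] P0: load  L1 | P0:S(66), P1:I, P2:I, P3:S(66) | bus: none
[12] P0: store L6 := 45 | P0:M(45), P1:I, P2:I, P3:I | bus: BusRdX,Flush
[13] P3: load  L4 | P0:I, P1:I, P2:I, P3:E(90) | bus: BusRd
[14] P2: store L5 := 24 | P0:I, P1:I, P2:M(24), P3:I | bus: BusRdX,Flush
[15] P2: store L6 := 18 | P0:I, P1:I, P2:M(18), P3:I | bus: BusRdX,Flush
[16] P1: load  L6 | P0:I, P1:S(18), P2:S(18), P3:I | bus: BusRd,Flush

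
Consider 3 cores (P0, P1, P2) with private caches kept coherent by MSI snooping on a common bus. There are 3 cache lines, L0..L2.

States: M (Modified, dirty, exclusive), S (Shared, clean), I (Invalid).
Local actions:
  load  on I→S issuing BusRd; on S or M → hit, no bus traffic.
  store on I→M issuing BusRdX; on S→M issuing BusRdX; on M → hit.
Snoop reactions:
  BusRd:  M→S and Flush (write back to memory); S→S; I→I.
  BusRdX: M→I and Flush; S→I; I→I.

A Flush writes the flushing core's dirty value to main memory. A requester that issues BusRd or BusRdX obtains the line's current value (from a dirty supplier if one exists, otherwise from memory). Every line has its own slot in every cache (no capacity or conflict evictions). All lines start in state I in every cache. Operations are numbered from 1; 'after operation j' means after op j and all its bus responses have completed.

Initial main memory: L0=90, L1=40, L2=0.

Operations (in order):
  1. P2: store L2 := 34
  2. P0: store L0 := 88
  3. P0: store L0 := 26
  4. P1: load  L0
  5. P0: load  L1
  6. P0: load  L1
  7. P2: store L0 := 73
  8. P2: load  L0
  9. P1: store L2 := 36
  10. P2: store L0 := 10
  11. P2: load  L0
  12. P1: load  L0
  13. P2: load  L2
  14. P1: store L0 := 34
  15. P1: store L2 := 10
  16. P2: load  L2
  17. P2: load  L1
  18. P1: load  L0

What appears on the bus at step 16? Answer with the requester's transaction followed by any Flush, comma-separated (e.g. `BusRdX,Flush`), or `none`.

step 1: P2: store L2 := 34  ⟶  IIM  (L2)  txn=BusRdX  M[L2]=0
step 2: P0: store L0 := 88  ⟶  MII  (L0)  txn=BusRdX  M[L0]=90
step 3: P0: store L0 := 26  ⟶  MII  (L0)  txn=∅  M[L0]=90
step 4: P1: load  L0  ⟶  SSI  (L0)  txn=BusRd+Flush  M[L0]=26
step 5: P0: load  L1  ⟶  SII  (L1)  txn=BusRd  M[L1]=40
step 6: P0: load  L1  ⟶  SII  (L1)  txn=∅  M[L1]=40
step 7: P2: store L0 := 73  ⟶  IIM  (L0)  txn=BusRdX  M[L0]=26
step 8: P2: load  L0  ⟶  IIM  (L0)  txn=∅  M[L0]=26
step 9: P1: store L2 := 36  ⟶  IMI  (L2)  txn=BusRdX+Flush  M[L2]=34
step 10: P2: store L0 := 10  ⟶  IIM  (L0)  txn=∅  M[L0]=26
step 11: P2: load  L0  ⟶  IIM  (L0)  txn=∅  M[L0]=26
step 12: P1: load  L0  ⟶  ISS  (L0)  txn=BusRd+Flush  M[L0]=10
step 13: P2: load  L2  ⟶  ISS  (L2)  txn=BusRd+Flush  M[L2]=36
step 14: P1: store L0 := 34  ⟶  IMI  (L0)  txn=BusRdX  M[L0]=10
step 15: P1: store L2 := 10  ⟶  IMI  (L2)  txn=BusRdX  M[L2]=36
step 16: P2: load  L2  ⟶  ISS  (L2)  txn=BusRd+Flush  M[L2]=10
step 17: P2: load  L1  ⟶  SIS  (L1)  txn=BusRd  M[L1]=40
step 18: P1: load  L0  ⟶  IMI  (L0)  txn=∅  M[L0]=10

bus = BusRd,Flush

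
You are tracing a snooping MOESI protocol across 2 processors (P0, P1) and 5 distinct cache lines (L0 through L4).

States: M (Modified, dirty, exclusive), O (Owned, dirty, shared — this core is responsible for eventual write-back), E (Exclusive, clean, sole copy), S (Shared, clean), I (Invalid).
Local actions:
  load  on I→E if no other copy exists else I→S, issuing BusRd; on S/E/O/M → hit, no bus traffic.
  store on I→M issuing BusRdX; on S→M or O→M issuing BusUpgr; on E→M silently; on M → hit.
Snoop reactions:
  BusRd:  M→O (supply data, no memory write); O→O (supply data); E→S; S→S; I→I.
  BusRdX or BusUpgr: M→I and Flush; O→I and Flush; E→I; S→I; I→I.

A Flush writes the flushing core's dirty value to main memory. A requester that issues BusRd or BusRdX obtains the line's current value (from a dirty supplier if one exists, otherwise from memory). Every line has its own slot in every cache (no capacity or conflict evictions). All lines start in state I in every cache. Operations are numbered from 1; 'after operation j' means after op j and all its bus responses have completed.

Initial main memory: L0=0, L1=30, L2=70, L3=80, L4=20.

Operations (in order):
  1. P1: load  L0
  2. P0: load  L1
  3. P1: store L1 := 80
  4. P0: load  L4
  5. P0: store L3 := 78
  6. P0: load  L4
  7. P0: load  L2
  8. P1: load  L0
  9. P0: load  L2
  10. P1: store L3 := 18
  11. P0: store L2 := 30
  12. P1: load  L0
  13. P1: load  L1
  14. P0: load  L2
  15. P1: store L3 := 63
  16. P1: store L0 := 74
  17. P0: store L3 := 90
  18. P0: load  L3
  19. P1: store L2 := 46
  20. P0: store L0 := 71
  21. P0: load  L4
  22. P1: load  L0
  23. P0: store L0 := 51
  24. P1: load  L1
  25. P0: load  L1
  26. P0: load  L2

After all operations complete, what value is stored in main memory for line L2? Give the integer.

1. P1: load  L0  bus=[BusRd]  L0: P0=I P1=E  mem[L0]=0
2. P0: load  L1  bus=[BusRd]  L1: P0=E P1=I  mem[L1]=30
3. P1: store L1 := 80  bus=[BusRdX]  L1: P0=I P1=M  mem[L1]=30
4. P0: load  L4  bus=[BusRd]  L4: P0=E P1=I  mem[L4]=20
5. P0: store L3 := 78  bus=[BusRdX]  L3: P0=M P1=I  mem[L3]=80
6. P0: load  L4  bus=[-]  L4: P0=E P1=I  mem[L4]=20
7. P0: load  L2  bus=[BusRd]  L2: P0=E P1=I  mem[L2]=70
8. P1: load  L0  bus=[-]  L0: P0=I P1=E  mem[L0]=0
9. P0: load  L2  bus=[-]  L2: P0=E P1=I  mem[L2]=70
10. P1: store L3 := 18  bus=[BusRdX,Flush]  L3: P0=I P1=M  mem[L3]=78
11. P0: store L2 := 30  bus=[-]  L2: P0=M P1=I  mem[L2]=70
12. P1: load  L0  bus=[-]  L0: P0=I P1=E  mem[L0]=0
13. P1: load  L1  bus=[-]  L1: P0=I P1=M  mem[L1]=30
14. P0: load  L2  bus=[-]  L2: P0=M P1=I  mem[L2]=70
15. P1: store L3 := 63  bus=[-]  L3: P0=I P1=M  mem[L3]=78
16. P1: store L0 := 74  bus=[-]  L0: P0=I P1=M  mem[L0]=0
17. P0: store L3 := 90  bus=[BusRdX,Flush]  L3: P0=M P1=I  mem[L3]=63
18. P0: load  L3  bus=[-]  L3: P0=M P1=I  mem[L3]=63
19. P1: store L2 := 46  bus=[BusRdX,Flush]  L2: P0=I P1=M  mem[L2]=30
20. P0: store L0 := 71  bus=[BusRdX,Flush]  L0: P0=M P1=I  mem[L0]=74
21. P0: load  L4  bus=[-]  L4: P0=E P1=I  mem[L4]=20
22. P1: load  L0  bus=[BusRd]  L0: P0=O P1=S  mem[L0]=74
23. P0: store L0 := 51  bus=[BusUpgr]  L0: P0=M P1=I  mem[L0]=74
24. P1: load  L1  bus=[-]  L1: P0=I P1=M  mem[L1]=30
25. P0: load  L1  bus=[BusRd]  L1: P0=S P1=O  mem[L1]=30
26. P0: load  L2  bus=[BusRd]  L2: P0=S P1=O  mem[L2]=30

memory[L2] = 30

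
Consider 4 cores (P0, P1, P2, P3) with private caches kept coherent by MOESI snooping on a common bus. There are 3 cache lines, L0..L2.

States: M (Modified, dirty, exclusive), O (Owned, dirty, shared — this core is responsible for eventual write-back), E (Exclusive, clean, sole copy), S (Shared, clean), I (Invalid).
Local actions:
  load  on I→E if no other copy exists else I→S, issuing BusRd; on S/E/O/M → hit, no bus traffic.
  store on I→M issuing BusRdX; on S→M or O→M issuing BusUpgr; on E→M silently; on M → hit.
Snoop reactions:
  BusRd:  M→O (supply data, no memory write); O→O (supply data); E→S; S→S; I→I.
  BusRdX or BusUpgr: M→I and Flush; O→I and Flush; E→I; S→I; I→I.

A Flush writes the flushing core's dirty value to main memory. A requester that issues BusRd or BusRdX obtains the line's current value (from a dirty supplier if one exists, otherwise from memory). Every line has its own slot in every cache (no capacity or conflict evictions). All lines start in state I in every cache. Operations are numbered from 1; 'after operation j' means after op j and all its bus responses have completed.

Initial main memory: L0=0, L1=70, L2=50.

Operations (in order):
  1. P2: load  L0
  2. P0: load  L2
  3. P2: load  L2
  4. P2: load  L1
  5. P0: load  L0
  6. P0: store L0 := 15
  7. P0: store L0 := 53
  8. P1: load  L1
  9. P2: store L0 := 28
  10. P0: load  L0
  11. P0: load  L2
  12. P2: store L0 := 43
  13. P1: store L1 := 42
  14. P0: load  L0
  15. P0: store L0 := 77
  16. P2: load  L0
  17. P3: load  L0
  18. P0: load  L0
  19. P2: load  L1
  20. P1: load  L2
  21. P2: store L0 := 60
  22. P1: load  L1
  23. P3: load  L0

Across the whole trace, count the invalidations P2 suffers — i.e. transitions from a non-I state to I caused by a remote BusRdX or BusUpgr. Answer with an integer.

  op1 P2: load  L0 → I/I/E/I on L0; bus BusRd; mem=0
  op2 P0: load  L2 → E/I/I/I on L2; bus BusRd; mem=50
  op3 P2: load  L2 → S/I/S/I on L2; bus BusRd; mem=50
  op4 P2: load  L1 → I/I/E/I on L1; bus BusRd; mem=70
  op5 P0: load  L0 → S/I/S/I on L0; bus BusRd; mem=0
  op6 P0: store L0 := 15 → M/I/I/I on L0; bus BusUpgr; mem=0
  op7 P0: store L0 := 53 → M/I/I/I on L0; bus (none); mem=0
  op8 P1: load  L1 → I/S/S/I on L1; bus BusRd; mem=70
  op9 P2: store L0 := 28 → I/I/M/I on L0; bus BusRdX Flush; mem=53
  op10 P0: load  L0 → S/I/O/I on L0; bus BusRd; mem=53
  op11 P0: load  L2 → S/I/S/I on L2; bus (none); mem=50
  op12 P2: store L0 := 43 → I/I/M/I on L0; bus BusUpgr; mem=53
  op13 P1: store L1 := 42 → I/M/I/I on L1; bus BusUpgr; mem=70
  op14 P0: load  L0 → S/I/O/I on L0; bus BusRd; mem=53
  op15 P0: store L0 := 77 → M/I/I/I on L0; bus BusUpgr Flush; mem=43
  op16 P2: load  L0 → O/I/S/I on L0; bus BusRd; mem=43
  op17 P3: load  L0 → O/I/S/S on L0; bus BusRd; mem=43
  op18 P0: load  L0 → O/I/S/S on L0; bus (none); mem=43
  op19 P2: load  L1 → I/O/S/I on L1; bus BusRd; mem=70
  op20 P1: load  L2 → S/S/S/I on L2; bus BusRd; mem=50
  op21 P2: store L0 := 60 → I/I/M/I on L0; bus BusUpgr Flush; mem=77
  op22 P1: load  L1 → I/O/S/I on L1; bus (none); mem=70
  op23 P3: load  L0 → I/I/O/S on L0; bus BusRd; mem=77

invalidations = 3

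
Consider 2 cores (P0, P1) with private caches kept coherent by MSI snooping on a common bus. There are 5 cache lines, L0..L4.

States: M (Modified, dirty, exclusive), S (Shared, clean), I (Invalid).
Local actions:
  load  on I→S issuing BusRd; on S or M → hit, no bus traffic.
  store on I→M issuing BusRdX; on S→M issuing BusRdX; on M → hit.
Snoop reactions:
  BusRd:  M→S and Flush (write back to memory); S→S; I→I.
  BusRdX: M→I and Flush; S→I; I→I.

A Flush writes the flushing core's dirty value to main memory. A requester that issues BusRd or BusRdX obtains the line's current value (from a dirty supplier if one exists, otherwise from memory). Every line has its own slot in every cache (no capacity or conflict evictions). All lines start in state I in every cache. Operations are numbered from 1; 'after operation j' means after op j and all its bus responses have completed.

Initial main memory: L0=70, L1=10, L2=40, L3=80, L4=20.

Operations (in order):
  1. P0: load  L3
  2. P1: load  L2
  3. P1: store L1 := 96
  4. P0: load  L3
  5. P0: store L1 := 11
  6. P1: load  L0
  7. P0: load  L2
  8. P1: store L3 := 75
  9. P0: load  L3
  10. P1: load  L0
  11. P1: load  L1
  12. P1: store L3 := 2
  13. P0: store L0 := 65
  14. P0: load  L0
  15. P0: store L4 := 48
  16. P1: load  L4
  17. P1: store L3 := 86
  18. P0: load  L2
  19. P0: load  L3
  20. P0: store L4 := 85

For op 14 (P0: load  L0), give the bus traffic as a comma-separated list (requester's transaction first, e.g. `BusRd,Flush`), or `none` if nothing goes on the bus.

bus = none

[1] P0: load  L3 | P0:S(80), P1:I | bus: BusRd
[2] P1: load  L2 | P0:I, P1:S(40) | bus: BusRd
[3] P1: store L1 := 96 | P0:I, P1:M(96) | bus: BusRdX
[4] P0: load  L3 | P0:S(80), P1:I | bus: none
[5] P0: store L1 := 11 | P0:M(11), P1:I | bus: BusRdX,Flush
[6] P1: load  L0 | P0:I, P1:S(70) | bus: BusRd
[7] P0: load  L2 | P0:S(40), P1:S(40) | bus: BusRd
[8] P1: store L3 := 75 | P0:I, P1:M(75) | bus: BusRdX
[9] P0: load  L3 | P0:S(75), P1:S(75) | bus: BusRd,Flush
[10] P1: load  L0 | P0:I, P1:S(70) | bus: none
[11] P1: load  L1 | P0:S(11), P1:S(11) | bus: BusRd,Flush
[12] P1: store L3 := 2 | P0:I, P1:M(2) | bus: BusRdX
[13] P0: store L0 := 65 | P0:M(65), P1:I | bus: BusRdX
[14] P0: load  L0 | P0:M(65), P1:I | bus: none
[15] P0: store L4 := 48 | P0:M(48), P1:I | bus: BusRdX
[16] P1: load  L4 | P0:S(48), P1:S(48) | bus: BusRd,Flush
[17] P1: store L3 := 86 | P0:I, P1:M(86) | bus: none
[18] P0: load  L2 | P0:S(40), P1:S(40) | bus: none
[19] P0: load  L3 | P0:S(86), P1:S(86) | bus: BusRd,Flush
[20] P0: store L4 := 85 | P0:M(85), P1:I | bus: BusRdX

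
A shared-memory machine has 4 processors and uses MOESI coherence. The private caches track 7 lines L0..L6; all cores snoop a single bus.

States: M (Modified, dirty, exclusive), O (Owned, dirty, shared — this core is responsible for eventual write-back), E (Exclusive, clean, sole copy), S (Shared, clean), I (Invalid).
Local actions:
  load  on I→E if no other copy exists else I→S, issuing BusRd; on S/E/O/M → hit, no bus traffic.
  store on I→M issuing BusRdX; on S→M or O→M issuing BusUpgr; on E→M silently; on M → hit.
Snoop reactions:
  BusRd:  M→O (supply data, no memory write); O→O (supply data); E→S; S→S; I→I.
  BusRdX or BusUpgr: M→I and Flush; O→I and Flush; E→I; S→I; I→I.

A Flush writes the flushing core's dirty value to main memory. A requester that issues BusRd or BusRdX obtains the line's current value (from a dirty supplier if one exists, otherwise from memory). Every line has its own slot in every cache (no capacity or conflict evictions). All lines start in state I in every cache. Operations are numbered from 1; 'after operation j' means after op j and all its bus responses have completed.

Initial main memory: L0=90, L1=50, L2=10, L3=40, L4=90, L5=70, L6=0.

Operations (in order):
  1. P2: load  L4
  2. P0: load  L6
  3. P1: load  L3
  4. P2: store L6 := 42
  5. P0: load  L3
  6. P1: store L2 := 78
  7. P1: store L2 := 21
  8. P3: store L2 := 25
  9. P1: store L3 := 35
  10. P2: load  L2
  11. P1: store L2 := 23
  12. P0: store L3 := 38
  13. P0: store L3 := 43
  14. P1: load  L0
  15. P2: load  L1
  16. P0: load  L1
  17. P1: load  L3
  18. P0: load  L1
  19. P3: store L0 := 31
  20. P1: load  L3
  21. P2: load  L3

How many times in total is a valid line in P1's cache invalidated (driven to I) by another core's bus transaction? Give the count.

step 1: P2: load  L4  ⟶  IIEI  (L4)  txn=BusRd  M[L4]=90
step 2: P0: load  L6  ⟶  EIII  (L6)  txn=BusRd  M[L6]=0
step 3: P1: load  L3  ⟶  IEII  (L3)  txn=BusRd  M[L3]=40
step 4: P2: store L6 := 42  ⟶  IIMI  (L6)  txn=BusRdX  M[L6]=0
step 5: P0: load  L3  ⟶  SSII  (L3)  txn=BusRd  M[L3]=40
step 6: P1: store L2 := 78  ⟶  IMII  (L2)  txn=BusRdX  M[L2]=10
step 7: P1: store L2 := 21  ⟶  IMII  (L2)  txn=∅  M[L2]=10
step 8: P3: store L2 := 25  ⟶  IIIM  (L2)  txn=BusRdX+Flush  M[L2]=21
step 9: P1: store L3 := 35  ⟶  IMII  (L3)  txn=BusUpgr  M[L3]=40
step 10: P2: load  L2  ⟶  IISO  (L2)  txn=BusRd  M[L2]=21
step 11: P1: store L2 := 23  ⟶  IMII  (L2)  txn=BusRdX+Flush  M[L2]=25
step 12: P0: store L3 := 38  ⟶  MIII  (L3)  txn=BusRdX+Flush  M[L3]=35
step 13: P0: store L3 := 43  ⟶  MIII  (L3)  txn=∅  M[L3]=35
step 14: P1: load  L0  ⟶  IEII  (L0)  txn=BusRd  M[L0]=90
step 15: P2: load  L1  ⟶  IIEI  (L1)  txn=BusRd  M[L1]=50
step 16: P0: load  L1  ⟶  SISI  (L1)  txn=BusRd  M[L1]=50
step 17: P1: load  L3  ⟶  OSII  (L3)  txn=BusRd  M[L3]=35
step 18: P0: load  L1  ⟶  SISI  (L1)  txn=∅  M[L1]=50
step 19: P3: store L0 := 31  ⟶  IIIM  (L0)  txn=BusRdX  M[L0]=90
step 20: P1: load  L3  ⟶  OSII  (L3)  txn=∅  M[L3]=35
step 21: P2: load  L3  ⟶  OSSI  (L3)  txn=BusRd  M[L3]=35

invalidations = 3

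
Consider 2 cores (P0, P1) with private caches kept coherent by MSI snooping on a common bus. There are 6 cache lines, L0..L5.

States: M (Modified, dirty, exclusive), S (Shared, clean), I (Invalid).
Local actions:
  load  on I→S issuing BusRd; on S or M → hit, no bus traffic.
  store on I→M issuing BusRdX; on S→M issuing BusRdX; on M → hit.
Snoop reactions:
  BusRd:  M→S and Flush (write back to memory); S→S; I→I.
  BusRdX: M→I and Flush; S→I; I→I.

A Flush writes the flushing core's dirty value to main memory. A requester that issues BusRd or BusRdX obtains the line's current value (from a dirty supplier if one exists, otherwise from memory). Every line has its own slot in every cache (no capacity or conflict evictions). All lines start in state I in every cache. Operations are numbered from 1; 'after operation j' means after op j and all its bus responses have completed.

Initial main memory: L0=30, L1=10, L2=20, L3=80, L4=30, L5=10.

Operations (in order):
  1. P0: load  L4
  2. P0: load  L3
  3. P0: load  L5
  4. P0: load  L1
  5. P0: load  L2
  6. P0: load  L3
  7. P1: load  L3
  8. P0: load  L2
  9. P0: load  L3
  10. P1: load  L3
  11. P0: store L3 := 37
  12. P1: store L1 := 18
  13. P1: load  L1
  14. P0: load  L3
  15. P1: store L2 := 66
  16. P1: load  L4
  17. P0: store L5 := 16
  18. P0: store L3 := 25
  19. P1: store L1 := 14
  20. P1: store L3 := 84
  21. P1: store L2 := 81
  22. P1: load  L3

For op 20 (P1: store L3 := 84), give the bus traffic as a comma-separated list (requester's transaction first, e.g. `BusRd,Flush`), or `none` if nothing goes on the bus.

bus = BusRdX,Flush

step 1: P0: load  L4  ⟶  SI  (L4)  txn=BusRd  M[L4]=30
step 2: P0: load  L3  ⟶  SI  (L3)  txn=BusRd  M[L3]=80
step 3: P0: load  L5  ⟶  SI  (L5)  txn=BusRd  M[L5]=10
step 4: P0: load  L1  ⟶  SI  (L1)  txn=BusRd  M[L1]=10
step 5: P0: load  L2  ⟶  SI  (L2)  txn=BusRd  M[L2]=20
step 6: P0: load  L3  ⟶  SI  (L3)  txn=∅  M[L3]=80
step 7: P1: load  L3  ⟶  SS  (L3)  txn=BusRd  M[L3]=80
step 8: P0: load  L2  ⟶  SI  (L2)  txn=∅  M[L2]=20
step 9: P0: load  L3  ⟶  SS  (L3)  txn=∅  M[L3]=80
step 10: P1: load  L3  ⟶  SS  (L3)  txn=∅  M[L3]=80
step 11: P0: store L3 := 37  ⟶  MI  (L3)  txn=BusRdX  M[L3]=80
step 12: P1: store L1 := 18  ⟶  IM  (L1)  txn=BusRdX  M[L1]=10
step 13: P1: load  L1  ⟶  IM  (L1)  txn=∅  M[L1]=10
step 14: P0: load  L3  ⟶  MI  (L3)  txn=∅  M[L3]=80
step 15: P1: store L2 := 66  ⟶  IM  (L2)  txn=BusRdX  M[L2]=20
step 16: P1: load  L4  ⟶  SS  (L4)  txn=BusRd  M[L4]=30
step 17: P0: store L5 := 16  ⟶  MI  (L5)  txn=BusRdX  M[L5]=10
step 18: P0: store L3 := 25  ⟶  MI  (L3)  txn=∅  M[L3]=80
step 19: P1: store L1 := 14  ⟶  IM  (L1)  txn=∅  M[L1]=10
step 20: P1: store L3 := 84  ⟶  IM  (L3)  txn=BusRdX+Flush  M[L3]=25
step 21: P1: store L2 := 81  ⟶  IM  (L2)  txn=∅  M[L2]=20
step 22: P1: load  L3  ⟶  IM  (L3)  txn=∅  M[L3]=25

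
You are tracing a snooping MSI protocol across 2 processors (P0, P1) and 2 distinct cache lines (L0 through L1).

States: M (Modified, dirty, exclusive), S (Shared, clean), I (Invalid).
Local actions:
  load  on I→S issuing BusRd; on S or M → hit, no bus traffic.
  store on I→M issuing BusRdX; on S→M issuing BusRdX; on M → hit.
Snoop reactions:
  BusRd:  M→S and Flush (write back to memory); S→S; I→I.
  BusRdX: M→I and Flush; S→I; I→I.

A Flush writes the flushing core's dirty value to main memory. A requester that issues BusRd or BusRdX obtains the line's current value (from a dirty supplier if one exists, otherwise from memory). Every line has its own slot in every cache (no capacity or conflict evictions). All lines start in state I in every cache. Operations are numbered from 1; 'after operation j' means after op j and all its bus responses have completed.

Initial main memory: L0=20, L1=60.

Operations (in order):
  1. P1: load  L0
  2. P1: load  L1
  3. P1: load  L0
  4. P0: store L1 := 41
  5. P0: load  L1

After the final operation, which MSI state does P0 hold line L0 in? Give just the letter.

[1] P1: load  L0 | P0:I, P1:S(20) | bus: BusRd
[2] P1: load  L1 | P0:I, P1:S(60) | bus: BusRd
[3] P1: load  L0 | P0:I, P1:S(20) | bus: none
[4] P0: store L1 := 41 | P0:M(41), P1:I | bus: BusRdX
[5] P0: load  L1 | P0:M(41), P1:I | bus: none

state = I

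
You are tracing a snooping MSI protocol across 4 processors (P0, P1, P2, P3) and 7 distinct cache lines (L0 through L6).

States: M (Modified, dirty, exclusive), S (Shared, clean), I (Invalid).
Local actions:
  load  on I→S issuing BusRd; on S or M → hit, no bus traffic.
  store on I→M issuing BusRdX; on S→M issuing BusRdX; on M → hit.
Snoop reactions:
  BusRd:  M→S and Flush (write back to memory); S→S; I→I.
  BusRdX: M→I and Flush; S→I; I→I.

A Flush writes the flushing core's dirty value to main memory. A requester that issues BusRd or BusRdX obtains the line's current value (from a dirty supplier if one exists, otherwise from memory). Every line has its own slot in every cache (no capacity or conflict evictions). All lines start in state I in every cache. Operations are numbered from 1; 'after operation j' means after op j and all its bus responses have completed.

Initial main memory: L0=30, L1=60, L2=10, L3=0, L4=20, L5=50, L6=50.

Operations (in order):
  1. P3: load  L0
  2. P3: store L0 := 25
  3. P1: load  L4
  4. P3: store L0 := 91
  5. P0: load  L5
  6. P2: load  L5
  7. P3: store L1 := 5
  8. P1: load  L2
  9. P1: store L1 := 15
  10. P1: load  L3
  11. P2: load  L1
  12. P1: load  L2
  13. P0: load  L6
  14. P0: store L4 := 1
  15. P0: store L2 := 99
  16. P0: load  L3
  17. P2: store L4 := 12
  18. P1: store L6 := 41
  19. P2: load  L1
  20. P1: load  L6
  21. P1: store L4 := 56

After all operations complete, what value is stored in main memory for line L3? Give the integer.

step 1: P3: load  L0  ⟶  IIIS  (L0)  txn=BusRd  M[L0]=30
step 2: P3: store L0 := 25  ⟶  IIIM  (L0)  txn=BusRdX  M[L0]=30
step 3: P1: load  L4  ⟶  ISII  (L4)  txn=BusRd  M[L4]=20
step 4: P3: store L0 := 91  ⟶  IIIM  (L0)  txn=∅  M[L0]=30
step 5: P0: load  L5  ⟶  SIII  (L5)  txn=BusRd  M[L5]=50
step 6: P2: load  L5  ⟶  SISI  (L5)  txn=BusRd  M[L5]=50
step 7: P3: store L1 := 5  ⟶  IIIM  (L1)  txn=BusRdX  M[L1]=60
step 8: P1: load  L2  ⟶  ISII  (L2)  txn=BusRd  M[L2]=10
step 9: P1: store L1 := 15  ⟶  IMII  (L1)  txn=BusRdX+Flush  M[L1]=5
step 10: P1: load  L3  ⟶  ISII  (L3)  txn=BusRd  M[L3]=0
step 11: P2: load  L1  ⟶  ISSI  (L1)  txn=BusRd+Flush  M[L1]=15
step 12: P1: load  L2  ⟶  ISII  (L2)  txn=∅  M[L2]=10
step 13: P0: load  L6  ⟶  SIII  (L6)  txn=BusRd  M[L6]=50
step 14: P0: store L4 := 1  ⟶  MIII  (L4)  txn=BusRdX  M[L4]=20
step 15: P0: store L2 := 99  ⟶  MIII  (L2)  txn=BusRdX  M[L2]=10
step 16: P0: load  L3  ⟶  SSII  (L3)  txn=BusRd  M[L3]=0
step 17: P2: store L4 := 12  ⟶  IIMI  (L4)  txn=BusRdX+Flush  M[L4]=1
step 18: P1: store L6 := 41  ⟶  IMII  (L6)  txn=BusRdX  M[L6]=50
step 19: P2: load  L1  ⟶  ISSI  (L1)  txn=∅  M[L1]=15
step 20: P1: load  L6  ⟶  IMII  (L6)  txn=∅  M[L6]=50
step 21: P1: store L4 := 56  ⟶  IMII  (L4)  txn=BusRdX+Flush  M[L4]=12

memory[L3] = 0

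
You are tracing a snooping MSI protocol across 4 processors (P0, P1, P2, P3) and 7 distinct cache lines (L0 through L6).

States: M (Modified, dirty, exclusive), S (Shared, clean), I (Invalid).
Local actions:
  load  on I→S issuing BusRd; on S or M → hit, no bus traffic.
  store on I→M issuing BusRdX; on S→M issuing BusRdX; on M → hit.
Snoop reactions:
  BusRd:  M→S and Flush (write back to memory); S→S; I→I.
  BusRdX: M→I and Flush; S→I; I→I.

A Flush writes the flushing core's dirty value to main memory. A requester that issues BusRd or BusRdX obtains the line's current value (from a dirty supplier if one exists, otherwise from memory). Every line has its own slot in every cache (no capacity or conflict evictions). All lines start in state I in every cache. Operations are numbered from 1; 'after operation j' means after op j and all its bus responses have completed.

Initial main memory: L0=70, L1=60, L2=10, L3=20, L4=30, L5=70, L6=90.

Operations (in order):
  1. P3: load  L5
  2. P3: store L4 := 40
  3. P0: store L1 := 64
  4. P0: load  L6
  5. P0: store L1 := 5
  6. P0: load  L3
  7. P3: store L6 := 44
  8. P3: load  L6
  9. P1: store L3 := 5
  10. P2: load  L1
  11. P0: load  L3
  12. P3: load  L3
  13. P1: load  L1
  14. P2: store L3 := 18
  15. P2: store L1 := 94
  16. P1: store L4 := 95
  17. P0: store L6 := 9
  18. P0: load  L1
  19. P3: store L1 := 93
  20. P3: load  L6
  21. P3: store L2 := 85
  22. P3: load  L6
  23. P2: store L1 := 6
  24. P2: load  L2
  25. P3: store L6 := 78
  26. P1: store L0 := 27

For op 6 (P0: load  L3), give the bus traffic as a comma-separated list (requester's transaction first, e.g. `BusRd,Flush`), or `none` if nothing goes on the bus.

step 1: P3: load  L5  ⟶  IIIS  (L5)  txn=BusRd  M[L5]=70
step 2: P3: store L4 := 40  ⟶  IIIM  (L4)  txn=BusRdX  M[L4]=30
step 3: P0: store L1 := 64  ⟶  MIII  (L1)  txn=BusRdX  M[L1]=60
step 4: P0: load  L6  ⟶  SIII  (L6)  txn=BusRd  M[L6]=90
step 5: P0: store L1 := 5  ⟶  MIII  (L1)  txn=∅  M[L1]=60
step 6: P0: load  L3  ⟶  SIII  (L3)  txn=BusRd  M[L3]=20
step 7: P3: store L6 := 44  ⟶  IIIM  (L6)  txn=BusRdX  M[L6]=90
step 8: P3: load  L6  ⟶  IIIM  (L6)  txn=∅  M[L6]=90
step 9: P1: store L3 := 5  ⟶  IMII  (L3)  txn=BusRdX  M[L3]=20
step 10: P2: load  L1  ⟶  SISI  (L1)  txn=BusRd+Flush  M[L1]=5
step 11: P0: load  L3  ⟶  SSII  (L3)  txn=BusRd+Flush  M[L3]=5
step 12: P3: load  L3  ⟶  SSIS  (L3)  txn=BusRd  M[L3]=5
step 13: P1: load  L1  ⟶  SSSI  (L1)  txn=BusRd  M[L1]=5
step 14: P2: store L3 := 18  ⟶  IIMI  (L3)  txn=BusRdX  M[L3]=5
step 15: P2: store L1 := 94  ⟶  IIMI  (L1)  txn=BusRdX  M[L1]=5
step 16: P1: store L4 := 95  ⟶  IMII  (L4)  txn=BusRdX+Flush  M[L4]=40
step 17: P0: store L6 := 9  ⟶  MIII  (L6)  txn=BusRdX+Flush  M[L6]=44
step 18: P0: load  L1  ⟶  SISI  (L1)  txn=BusRd+Flush  M[L1]=94
step 19: P3: store L1 := 93  ⟶  IIIM  (L1)  txn=BusRdX  M[L1]=94
step 20: P3: load  L6  ⟶  SIIS  (L6)  txn=BusRd+Flush  M[L6]=9
step 21: P3: store L2 := 85  ⟶  IIIM  (L2)  txn=BusRdX  M[L2]=10
step 22: P3: load  L6  ⟶  SIIS  (L6)  txn=∅  M[L6]=9
step 23: P2: store L1 := 6  ⟶  IIMI  (L1)  txn=BusRdX+Flush  M[L1]=93
step 24: P2: load  L2  ⟶  IISS  (L2)  txn=BusRd+Flush  M[L2]=85
step 25: P3: store L6 := 78  ⟶  IIIM  (L6)  txn=BusRdX  M[L6]=9
step 26: P1: store L0 := 27  ⟶  IMII  (L0)  txn=BusRdX  M[L0]=70

bus = BusRd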